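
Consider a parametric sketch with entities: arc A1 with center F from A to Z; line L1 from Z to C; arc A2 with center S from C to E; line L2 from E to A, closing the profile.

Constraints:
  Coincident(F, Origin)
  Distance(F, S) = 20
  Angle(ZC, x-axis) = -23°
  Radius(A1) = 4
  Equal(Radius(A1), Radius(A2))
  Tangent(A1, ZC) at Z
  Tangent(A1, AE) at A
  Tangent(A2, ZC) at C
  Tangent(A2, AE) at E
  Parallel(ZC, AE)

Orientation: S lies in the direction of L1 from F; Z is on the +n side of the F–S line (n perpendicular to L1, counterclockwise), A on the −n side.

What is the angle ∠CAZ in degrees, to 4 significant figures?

68.20°

The slot axis is L1's direction at -23.0°, so u = (cos -23.0°, sin -23.0°) = (0.9205, -0.3907) and n = (−sin -23.0°, cos -23.0°) = (0.3907, 0.9205). F is at the origin and S lies 20.0 along u from F, so S = 20.0·u = (18.41, -7.815). Tangency of A1 to both parallel lines with radius 4.0 puts Z and A at F ± 4.0·n: Z = (1.563, 3.682), A = (-1.563, -3.682). Equal radii place C and E the same way about S: C = S + 4.0·n = (19.97, -4.133), E = S − 4.0·n = (16.85, -11.50). Then cos ∠CAZ = AC·AZ / (|AC||AZ|), giving 68.20°.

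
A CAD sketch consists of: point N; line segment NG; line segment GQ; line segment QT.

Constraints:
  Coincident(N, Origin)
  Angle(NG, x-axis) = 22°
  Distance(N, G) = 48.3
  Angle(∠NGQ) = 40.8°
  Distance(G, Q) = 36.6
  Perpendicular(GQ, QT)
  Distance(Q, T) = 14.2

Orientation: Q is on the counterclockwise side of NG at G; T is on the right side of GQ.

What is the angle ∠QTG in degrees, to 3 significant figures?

68.8°

N is at the origin; NG runs at 22.0° with length 48.3, so G = 48.3·(cos 22.0°, sin 22.0°) = (44.8, 18.1). ∠NGQ = 40.8°, so GQ runs at 22.0° + (180° − 40.8°) = 161° from the x-axis; with |GQ| = 36.6, Q = G + 36.6·(cos 161°, sin 161°) = (10.1, 29.9). GQ is perpendicular to QT; with |QT| = 14.2 on the right of GQ, T = Q + 14.2·(0.322, 0.947) = (14.7, 43.3). Then cos ∠QTG = TQ·TG / (|TQ||TG|), giving 68.8°.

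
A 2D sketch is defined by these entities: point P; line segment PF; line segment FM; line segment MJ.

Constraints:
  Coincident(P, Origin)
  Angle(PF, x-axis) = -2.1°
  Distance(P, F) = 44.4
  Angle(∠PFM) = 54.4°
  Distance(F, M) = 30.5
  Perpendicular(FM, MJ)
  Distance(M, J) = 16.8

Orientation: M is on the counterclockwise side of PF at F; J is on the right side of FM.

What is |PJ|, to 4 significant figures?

53.11

∠PFM = 54.4°, so FM runs at -2.1° + (180° − 54.4°) = 123.5° from the x-axis; with |FM| = 30.5, M = F + 30.5·(cos 123.5°, sin 123.5°) = (27.54, 23.81). FM ⟂ MJ; with |MJ| = 16.8 on the right of FM, J = M + 16.8·(0.8339, 0.5519) = (41.55, 33.08). Then |PJ| = |J − P| = 53.11.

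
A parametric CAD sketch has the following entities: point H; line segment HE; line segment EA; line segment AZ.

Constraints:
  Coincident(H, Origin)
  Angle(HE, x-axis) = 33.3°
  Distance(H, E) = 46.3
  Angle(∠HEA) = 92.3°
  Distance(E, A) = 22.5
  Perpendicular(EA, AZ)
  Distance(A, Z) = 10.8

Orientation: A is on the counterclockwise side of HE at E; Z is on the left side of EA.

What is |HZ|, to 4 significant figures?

43.02

H is at the origin; HE runs at 33.3° with length 46.3, so E = 46.3·(cos 33.3°, sin 33.3°) = (38.70, 25.42). ∠HEA = 92.3°, so EA runs at 33.3° + (180° − 92.3°) = 121.0° from the x-axis; with |EA| = 22.5, A = E + 22.5·(cos 121.0°, sin 121.0°) = (27.11, 44.71). EA ⟂ AZ; with |AZ| = 10.8 on the left of EA, Z = A + 10.8·(-0.8572, -0.5150) = (17.85, 39.14). Then |HZ| = |Z − H| = 43.02.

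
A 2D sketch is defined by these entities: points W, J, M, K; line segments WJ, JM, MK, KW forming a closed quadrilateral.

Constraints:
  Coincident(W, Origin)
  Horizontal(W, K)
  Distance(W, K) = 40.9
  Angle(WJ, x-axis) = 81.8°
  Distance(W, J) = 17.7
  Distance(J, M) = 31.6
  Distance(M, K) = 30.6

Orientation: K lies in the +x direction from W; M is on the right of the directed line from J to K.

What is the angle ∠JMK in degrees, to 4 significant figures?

85.39°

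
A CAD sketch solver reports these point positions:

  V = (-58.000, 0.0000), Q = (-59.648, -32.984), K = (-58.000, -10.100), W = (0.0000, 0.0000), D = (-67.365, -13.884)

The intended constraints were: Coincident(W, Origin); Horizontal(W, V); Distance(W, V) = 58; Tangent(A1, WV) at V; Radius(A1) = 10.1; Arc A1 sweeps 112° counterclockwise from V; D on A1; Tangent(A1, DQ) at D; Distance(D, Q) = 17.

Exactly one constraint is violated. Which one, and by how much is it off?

Distance(D, Q) = 17 — off by 3.60.

W = (0.00, 0.00) ✓; W.y = 0.00, V.y = 0.00 ✓; |WV| = 58.00 ✓; ∠(KV, VW) = 90.00° ✓; |KV| = 10.10 ✓; bearing(K→D) − bearing(K→V) = 112.0° ✓; |KD| = 10.10 ✓; ∠(KD, DQ) = 90.00° ✓; |DQ| = 20.60 ✗.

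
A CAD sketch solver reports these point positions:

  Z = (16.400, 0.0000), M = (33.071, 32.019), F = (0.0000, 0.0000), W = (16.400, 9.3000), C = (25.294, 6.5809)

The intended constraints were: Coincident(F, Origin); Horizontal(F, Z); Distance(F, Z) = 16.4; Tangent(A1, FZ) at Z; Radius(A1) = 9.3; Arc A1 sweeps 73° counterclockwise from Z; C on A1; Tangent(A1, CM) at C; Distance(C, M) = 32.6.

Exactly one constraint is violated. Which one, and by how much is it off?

Distance(C, M) = 32.6 — off by 6.00.

F = (0.00, 0.00) ✓; F.y = 0.00, Z.y = 0.00 ✓; |FZ| = 16.40 ✓; ∠(WZ, ZF) = 90.00° ✓; |WZ| = 9.300 ✓; bearing(W→C) − bearing(W→Z) = 73.00° ✓; |WC| = 9.300 ✓; ∠(WC, CM) = 90.00° ✓; |CM| = 26.60 ✗.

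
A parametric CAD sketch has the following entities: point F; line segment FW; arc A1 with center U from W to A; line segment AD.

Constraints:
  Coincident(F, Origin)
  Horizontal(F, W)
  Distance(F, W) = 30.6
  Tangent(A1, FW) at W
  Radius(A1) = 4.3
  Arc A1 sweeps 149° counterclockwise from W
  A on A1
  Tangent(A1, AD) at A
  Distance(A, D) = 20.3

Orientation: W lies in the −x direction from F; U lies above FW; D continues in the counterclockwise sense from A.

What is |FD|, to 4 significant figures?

49.36

On A1, W sits at bearing -90° from U; a 149° counterclockwise sweep puts A at bearing 59°, so A = U + 4.3·(cos 59°, sin 59°) = (-28.39, 7.986). A1 meets AD tangentially, so UA is at right angles to AD, so AD runs along (−sin 59°, cos 59°); with |AD| = 20.3, D = (-45.79, 18.44). Then |FD| = |D − F| = 49.36.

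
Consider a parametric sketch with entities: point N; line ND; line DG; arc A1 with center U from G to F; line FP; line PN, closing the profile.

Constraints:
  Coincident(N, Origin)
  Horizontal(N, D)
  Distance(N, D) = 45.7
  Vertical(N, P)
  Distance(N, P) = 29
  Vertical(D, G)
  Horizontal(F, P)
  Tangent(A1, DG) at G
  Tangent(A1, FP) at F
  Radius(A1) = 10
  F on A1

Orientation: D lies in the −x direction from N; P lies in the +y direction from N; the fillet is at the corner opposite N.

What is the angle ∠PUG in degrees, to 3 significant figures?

164°

The virtual corner opposite N is at (-45.7, 29.0). A1 meets DG tangentially, so UG is at right angles to DG and A1 meets FP tangentially, so UF is at right angles to FP, with radius 10.0, so the center U sits 10.0 in from both sides at U = (-35.7, 19.0). That places the tangent points at G = (-45.7, 19.0) on DG and F = (-35.7, 29.0) on FP. Then cos ∠PUG = UP·UG / (|UP||UG|), giving 164°.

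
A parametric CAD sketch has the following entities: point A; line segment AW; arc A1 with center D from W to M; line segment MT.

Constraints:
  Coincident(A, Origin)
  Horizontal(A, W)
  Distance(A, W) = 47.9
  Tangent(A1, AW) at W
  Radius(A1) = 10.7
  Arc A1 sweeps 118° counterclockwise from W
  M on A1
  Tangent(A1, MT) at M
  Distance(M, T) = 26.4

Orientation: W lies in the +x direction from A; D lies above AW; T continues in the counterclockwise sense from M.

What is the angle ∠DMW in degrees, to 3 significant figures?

31.0°

Tangency of A1 to AW means the radius DW is perpendicular to AW, so D = W + (0, 10.7) = (47.9, 10.7). On A1, W sits at bearing -90° from D; a 118° counterclockwise sweep puts M at bearing 28°, so M = D + 10.7·(cos 28°, sin 28°) = (57.3, 15.7). Then cos ∠DMW = MD·MW / (|MD||MW|), giving 31.0°.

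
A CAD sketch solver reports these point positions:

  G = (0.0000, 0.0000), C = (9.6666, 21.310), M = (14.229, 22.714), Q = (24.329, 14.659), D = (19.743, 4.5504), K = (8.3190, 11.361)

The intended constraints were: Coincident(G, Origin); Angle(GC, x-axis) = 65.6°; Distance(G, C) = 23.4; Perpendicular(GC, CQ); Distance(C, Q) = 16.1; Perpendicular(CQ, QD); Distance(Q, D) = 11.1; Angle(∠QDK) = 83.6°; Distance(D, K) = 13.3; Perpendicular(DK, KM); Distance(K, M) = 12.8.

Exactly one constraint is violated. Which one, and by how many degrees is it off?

Perpendicular(DK, KM) — off by 3.30°.

G = (0.00, 0.00) ✓; GC at 65.60° ✓; |GC| = 23.40 ✓; ∠(GC, CQ) = 90.00° ✓; |CQ| = 16.10 ✓; ∠(CQ, QD) = 90.00° ✓; |QD| = 11.10 ✓; ∠QDK = 83.60° ✓; |DK| = 13.30 ✓; ∠(DK, KM) = 86.70° ✗; |KM| = 12.80 ✓.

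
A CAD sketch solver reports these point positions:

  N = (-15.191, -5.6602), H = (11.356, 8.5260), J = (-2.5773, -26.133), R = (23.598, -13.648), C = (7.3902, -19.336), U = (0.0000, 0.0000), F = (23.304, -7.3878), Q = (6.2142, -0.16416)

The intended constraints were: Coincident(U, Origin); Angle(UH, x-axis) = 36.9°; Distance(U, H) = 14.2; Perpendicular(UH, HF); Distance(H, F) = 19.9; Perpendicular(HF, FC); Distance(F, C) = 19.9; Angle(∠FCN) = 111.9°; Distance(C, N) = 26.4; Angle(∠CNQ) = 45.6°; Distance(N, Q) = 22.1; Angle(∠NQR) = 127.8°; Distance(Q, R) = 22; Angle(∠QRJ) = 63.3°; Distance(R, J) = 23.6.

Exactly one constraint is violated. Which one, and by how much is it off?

Distance(R, J) = 23.6 — off by 5.40.

U = (0.00, 0.00) ✓; UH at 36.90° ✓; |UH| = 14.20 ✓; ∠(UH, HF) = 90.00° ✓; |HF| = 19.90 ✓; ∠(HF, FC) = 90.00° ✓; |FC| = 19.90 ✓; ∠FCN = 111.9° ✓; |CN| = 26.40 ✓; ∠CNQ = 45.60° ✓; |NQ| = 22.10 ✓; ∠NQR = 127.8° ✓; |QR| = 22.00 ✓; ∠QRJ = 63.30° ✓; |RJ| = 29.00 ✗.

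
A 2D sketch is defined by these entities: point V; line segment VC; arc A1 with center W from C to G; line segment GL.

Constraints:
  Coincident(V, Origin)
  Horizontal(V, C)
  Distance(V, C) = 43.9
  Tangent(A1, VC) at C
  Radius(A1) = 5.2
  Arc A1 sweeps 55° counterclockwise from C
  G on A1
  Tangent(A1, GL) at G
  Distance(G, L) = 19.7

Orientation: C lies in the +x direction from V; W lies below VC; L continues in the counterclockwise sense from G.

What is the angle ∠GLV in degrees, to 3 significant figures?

92.1°

V is at the origin; VC is horizontal with |VC| = 43.9 and C on the +x side, so C = (43.9, 0.00). Tangency of A1 to VC means the radius WC is perpendicular to VC, so W = C + (0, -5.2) = (43.9, -5.20). On A1, C sits at bearing 90° from W; a 55° counterclockwise sweep puts G at bearing 145°, so G = W + 5.2·(cos 145°, sin 145°) = (39.6, -2.22). Tangency of A1 to GL means the radius WG is perpendicular to GL, so GL runs along (−sin 145°, cos 145°); with |GL| = 19.7, L = (28.3, -18.4). Then cos ∠GLV = LG·LV / (|LG||LV|), giving 92.1°.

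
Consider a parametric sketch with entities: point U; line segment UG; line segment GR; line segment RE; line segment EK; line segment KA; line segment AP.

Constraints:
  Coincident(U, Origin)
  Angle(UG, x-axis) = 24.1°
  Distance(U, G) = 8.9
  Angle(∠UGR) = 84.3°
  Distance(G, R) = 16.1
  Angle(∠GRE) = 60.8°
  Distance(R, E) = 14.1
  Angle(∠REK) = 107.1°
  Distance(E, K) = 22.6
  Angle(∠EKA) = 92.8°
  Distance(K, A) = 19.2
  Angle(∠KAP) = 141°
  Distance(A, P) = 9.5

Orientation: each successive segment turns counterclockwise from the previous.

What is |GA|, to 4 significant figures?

15.00

U is at the origin; UG runs at 24.1° with length 8.9, so G = (8.124, 3.634). ∠UGR = 84.3° gives GR at 119.8° from the x-axis; with |GR| = 16.1, R = (0.1229, 17.61). ∠GRE = 60.8° gives RE at -121.0° from the x-axis; with |RE| = 14.1, E = (-7.139, 5.519). ∠REK = 107.1° gives EK at -48.10° from the x-axis; with |EK| = 22.6, K = (7.954, -11.30). ∠EKA = 92.8° gives KA at 39.10° from the x-axis; with |KA| = 19.2, A = (22.85, 0.8066). Then |GA| = |A − G| = 15.00.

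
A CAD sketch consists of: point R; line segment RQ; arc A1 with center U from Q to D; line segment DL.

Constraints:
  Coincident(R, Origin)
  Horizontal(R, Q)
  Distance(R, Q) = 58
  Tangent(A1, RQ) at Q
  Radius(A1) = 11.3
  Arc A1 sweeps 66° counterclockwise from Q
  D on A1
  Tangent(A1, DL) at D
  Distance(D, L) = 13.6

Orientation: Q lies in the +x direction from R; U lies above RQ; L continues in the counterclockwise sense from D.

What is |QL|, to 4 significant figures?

24.84

R is at the origin; RQ is horizontal with |RQ| = 58.0 and Q on the +x side, so Q = (58.00, 0.000). A1 meets RQ tangentially, so UQ is at right angles to RQ, so U = Q + (0, 11.3) = (58.00, 11.30). On A1, Q sits at bearing -90° from U; a 66° counterclockwise sweep puts D at bearing -24°, so D = U + 11.3·(cos -24°, sin -24°) = (68.32, 6.704). The tangent condition forces UD to be normal to DL, so DL runs along (−sin -24°, cos -24°); with |DL| = 13.6, L = (73.85, 19.13). Then |QL| = |L − Q| = 24.84.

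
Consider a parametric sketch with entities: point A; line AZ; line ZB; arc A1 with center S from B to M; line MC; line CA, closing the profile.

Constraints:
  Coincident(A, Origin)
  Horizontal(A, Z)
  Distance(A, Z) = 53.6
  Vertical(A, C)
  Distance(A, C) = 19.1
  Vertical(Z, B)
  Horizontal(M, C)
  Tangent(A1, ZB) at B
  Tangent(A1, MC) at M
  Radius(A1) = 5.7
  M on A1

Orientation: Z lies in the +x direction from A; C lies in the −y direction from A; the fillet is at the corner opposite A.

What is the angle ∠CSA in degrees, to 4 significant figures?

22.42°

A is at the origin; AZ is horizontal with |AZ| = 53.6 and Z on the +x side, so Z = (53.60, 0.000). A and C share the same x with |AC| = 19.1 and C on the −y side, so C = (0.000, -19.10). The virtual corner opposite A is at (53.60, -19.10). A1 meets ZB tangentially, so SB is at right angles to ZB and A1 meets MC tangentially, so SM is at right angles to MC, with radius 5.7, so the center S sits 5.7 in from both sides at S = (47.90, -13.40). Then cos ∠CSA = SC·SA / (|SC||SA|), giving 22.42°.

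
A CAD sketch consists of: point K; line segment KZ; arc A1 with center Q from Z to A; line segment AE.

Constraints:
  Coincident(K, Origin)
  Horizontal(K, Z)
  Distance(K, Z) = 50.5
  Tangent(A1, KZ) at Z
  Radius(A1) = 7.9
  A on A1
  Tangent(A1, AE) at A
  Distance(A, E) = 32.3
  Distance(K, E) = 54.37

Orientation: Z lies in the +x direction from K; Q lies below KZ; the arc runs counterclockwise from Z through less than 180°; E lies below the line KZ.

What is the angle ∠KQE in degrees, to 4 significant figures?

77.04°

Checks: ∠(QZ, ZK) = 90.00° ✓; |QZ| = 7.900 ✓; |QA| = 7.900 ✓; ∠(QA, AE) = 90.00° ✓; |AE| = 32.30 ✓; |KE| = 54.37 ✓.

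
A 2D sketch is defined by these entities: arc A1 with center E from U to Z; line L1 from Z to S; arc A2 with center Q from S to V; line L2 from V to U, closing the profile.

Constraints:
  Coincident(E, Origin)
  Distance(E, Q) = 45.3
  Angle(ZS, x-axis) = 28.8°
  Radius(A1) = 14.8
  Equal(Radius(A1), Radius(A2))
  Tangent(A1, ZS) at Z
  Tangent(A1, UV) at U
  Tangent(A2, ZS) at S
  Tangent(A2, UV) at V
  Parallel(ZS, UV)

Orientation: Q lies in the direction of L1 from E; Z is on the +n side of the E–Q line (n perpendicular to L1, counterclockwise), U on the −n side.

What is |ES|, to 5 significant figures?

47.656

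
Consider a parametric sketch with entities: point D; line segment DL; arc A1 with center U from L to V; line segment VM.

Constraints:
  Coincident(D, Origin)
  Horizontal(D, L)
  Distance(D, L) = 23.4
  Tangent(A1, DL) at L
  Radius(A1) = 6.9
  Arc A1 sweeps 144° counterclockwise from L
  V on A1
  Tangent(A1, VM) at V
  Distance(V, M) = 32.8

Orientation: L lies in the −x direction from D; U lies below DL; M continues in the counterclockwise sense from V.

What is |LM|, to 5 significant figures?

38.912

D is at the origin; D and L share the same y with |DL| = 23.4 and L on the −x side, so L = (-23.400, 0.0000). Since A1 is tangent to DL there, UL ⟂ DL, so U = L + (0, -6.9) = (-23.400, -6.9000). On A1, L sits at bearing 90° from U; a 144° counterclockwise sweep puts V at bearing 234°, so V = U + 6.9·(cos 234°, sin 234°) = (-27.456, -12.482). A1 meets VM tangentially, so UV is at right angles to VM, so VM runs along (−sin 234°, cos 234°); with |VM| = 32.8, M = (-0.91996, -31.762). Then |LM| = |M − L| = 38.912.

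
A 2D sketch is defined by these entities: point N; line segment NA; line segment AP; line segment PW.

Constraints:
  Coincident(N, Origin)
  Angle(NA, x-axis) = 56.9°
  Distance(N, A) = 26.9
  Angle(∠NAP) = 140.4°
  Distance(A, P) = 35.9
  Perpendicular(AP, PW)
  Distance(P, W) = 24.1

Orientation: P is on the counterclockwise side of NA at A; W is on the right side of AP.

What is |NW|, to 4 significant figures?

70.06

∠NAP = 140.4°, so AP runs at 56.9° + (180° − 140.4°) = 96.50° from the x-axis; with |AP| = 35.9, P = A + 35.9·(cos 96.50°, sin 96.50°) = (10.63, 58.20). AP is perpendicular to PW; with |PW| = 24.1 on the right of AP, W = P + 24.1·(0.9936, 0.1132) = (34.57, 60.93). Then |NW| = |W − N| = 70.06.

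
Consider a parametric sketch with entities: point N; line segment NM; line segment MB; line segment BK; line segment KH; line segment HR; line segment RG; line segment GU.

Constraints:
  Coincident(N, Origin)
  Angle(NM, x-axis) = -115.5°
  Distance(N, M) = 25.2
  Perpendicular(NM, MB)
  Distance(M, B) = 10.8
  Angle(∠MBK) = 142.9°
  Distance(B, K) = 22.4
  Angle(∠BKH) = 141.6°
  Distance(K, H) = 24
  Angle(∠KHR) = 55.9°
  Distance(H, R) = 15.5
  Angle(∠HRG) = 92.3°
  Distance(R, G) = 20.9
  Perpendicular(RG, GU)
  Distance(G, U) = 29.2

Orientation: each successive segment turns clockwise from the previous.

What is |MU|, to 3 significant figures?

57.8

∠HRG = 92.3° gives RG at -133° from the x-axis; with |RG| = 20.9, G = (-29.6, -0.964). RG ⟂ GU, so GU runs at 137°; with |GU| = 29.2, U = (-51.0, 18.9). Then |MU| = |U − M| = 57.8.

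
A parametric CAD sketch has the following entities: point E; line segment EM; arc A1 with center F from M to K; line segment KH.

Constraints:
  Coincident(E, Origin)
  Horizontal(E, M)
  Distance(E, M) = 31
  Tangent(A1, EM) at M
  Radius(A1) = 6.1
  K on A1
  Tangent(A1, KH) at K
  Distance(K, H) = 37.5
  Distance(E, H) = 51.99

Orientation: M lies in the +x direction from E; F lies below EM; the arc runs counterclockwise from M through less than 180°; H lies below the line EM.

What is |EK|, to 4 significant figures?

25.77

Checks: E.y = 0.00, M.y = 0.00 ✓; |FK| = 6.100 ✓; ∠(FK, KH) = 90.00° ✓; |KH| = 37.50 ✓; |EH| = 51.99 ✓.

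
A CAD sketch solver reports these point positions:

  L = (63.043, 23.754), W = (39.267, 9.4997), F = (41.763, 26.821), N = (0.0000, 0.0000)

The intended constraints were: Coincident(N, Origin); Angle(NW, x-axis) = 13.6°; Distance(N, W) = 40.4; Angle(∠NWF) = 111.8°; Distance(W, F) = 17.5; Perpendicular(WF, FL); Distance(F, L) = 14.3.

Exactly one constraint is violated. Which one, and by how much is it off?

Distance(F, L) = 14.3 — off by 7.20.

N = (0.00, 0.00) ✓; NW at 13.60° ✓; |NW| = 40.40 ✓; ∠NWF = 111.8° ✓; |WF| = 17.50 ✓; ∠(WF, FL) = 90.00° ✓; |FL| = 21.50 ✗.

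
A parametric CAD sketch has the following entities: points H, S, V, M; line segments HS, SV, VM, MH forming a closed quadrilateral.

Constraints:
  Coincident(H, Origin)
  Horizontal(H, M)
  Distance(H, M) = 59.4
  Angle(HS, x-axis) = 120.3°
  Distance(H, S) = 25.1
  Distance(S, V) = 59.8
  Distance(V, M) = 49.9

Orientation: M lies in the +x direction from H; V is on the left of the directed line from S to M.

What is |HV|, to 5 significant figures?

62.548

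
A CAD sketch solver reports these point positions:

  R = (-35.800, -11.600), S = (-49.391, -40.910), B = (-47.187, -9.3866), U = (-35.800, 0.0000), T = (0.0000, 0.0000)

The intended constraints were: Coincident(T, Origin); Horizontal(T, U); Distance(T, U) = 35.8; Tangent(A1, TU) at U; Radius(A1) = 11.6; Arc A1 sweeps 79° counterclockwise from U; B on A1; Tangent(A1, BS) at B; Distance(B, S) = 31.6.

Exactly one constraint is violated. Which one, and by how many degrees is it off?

Tangent(A1, BS) at B — off by 7.00°.

T = (0.00, 0.00) ✓; T.y = 0.00, U.y = 0.00 ✓; |TU| = 35.80 ✓; ∠(RU, UT) = 90.00° ✓; |RU| = 11.60 ✓; bearing(R→B) − bearing(R→U) = 79.00° ✓; |RB| = 11.60 ✓; ∠(RB, BS) = 83.00° ✗; |BS| = 31.60 ✓.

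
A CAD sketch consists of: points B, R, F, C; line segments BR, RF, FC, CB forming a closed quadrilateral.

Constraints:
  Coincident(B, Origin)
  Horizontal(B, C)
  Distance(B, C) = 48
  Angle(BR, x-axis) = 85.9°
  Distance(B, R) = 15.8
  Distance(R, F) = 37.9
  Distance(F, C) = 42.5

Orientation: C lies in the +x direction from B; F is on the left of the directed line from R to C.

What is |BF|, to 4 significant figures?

49.86

B is at the origin; B and C share the same y with |BC| = 48.0 and C in +x, so C = (48.0, 0). BR runs at 85.9° with |BR| = 15.8, so R = (1.130, 15.76). F is determined by |RF| = 37.9 and |FC| = 42.5 together: it lies at the intersection of circle(R, 37.9) and circle(C, 42.5). With |RC| = 49.45, the foot of the radical line on RC is 20.98 from R and the perpendicular offset is √(37.9² − 20.98²) = 31.56. Taking the left-of-RC solution: F = (31.08, 38.99).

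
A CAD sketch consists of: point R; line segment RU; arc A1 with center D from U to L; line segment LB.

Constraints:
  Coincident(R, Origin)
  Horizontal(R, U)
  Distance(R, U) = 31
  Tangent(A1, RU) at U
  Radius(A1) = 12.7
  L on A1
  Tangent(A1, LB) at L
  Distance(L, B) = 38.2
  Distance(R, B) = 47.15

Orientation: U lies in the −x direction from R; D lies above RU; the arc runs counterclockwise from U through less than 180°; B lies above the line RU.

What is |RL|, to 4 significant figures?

20.96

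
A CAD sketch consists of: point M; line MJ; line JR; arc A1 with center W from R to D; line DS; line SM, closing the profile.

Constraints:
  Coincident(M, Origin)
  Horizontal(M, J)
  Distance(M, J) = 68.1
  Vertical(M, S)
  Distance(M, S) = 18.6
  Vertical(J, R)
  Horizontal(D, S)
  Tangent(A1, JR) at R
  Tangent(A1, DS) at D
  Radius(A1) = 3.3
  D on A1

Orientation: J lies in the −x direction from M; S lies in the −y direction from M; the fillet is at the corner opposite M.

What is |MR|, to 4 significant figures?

69.80

M is at the origin; M and J share the same y with |MJ| = 68.1 and J on the −x side, so J = (-68.10, 0.000). MS is vertical with |MS| = 18.6 and S on the −y side, so S = (0.000, -18.60). The virtual corner opposite M is at (-68.10, -18.60). Since A1 is tangent to JR there, WR ⟂ JR and the tangent condition forces WD to be normal to DS, with radius 3.3, so the center W sits 3.3 in from both sides at W = (-64.80, -15.30). That places the tangent points at R = (-68.10, -15.30) on JR and D = (-64.80, -18.60) on DS. Then |MR| = |R − M| = 69.80.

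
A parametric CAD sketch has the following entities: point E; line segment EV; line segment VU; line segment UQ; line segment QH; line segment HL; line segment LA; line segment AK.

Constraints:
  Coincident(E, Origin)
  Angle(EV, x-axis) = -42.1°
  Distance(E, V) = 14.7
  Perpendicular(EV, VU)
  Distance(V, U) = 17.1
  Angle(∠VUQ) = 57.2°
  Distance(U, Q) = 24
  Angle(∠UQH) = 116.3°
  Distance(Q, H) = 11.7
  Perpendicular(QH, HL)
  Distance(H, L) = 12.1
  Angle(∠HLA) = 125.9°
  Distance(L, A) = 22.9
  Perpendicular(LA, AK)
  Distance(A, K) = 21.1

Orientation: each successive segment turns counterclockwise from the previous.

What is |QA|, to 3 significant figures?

26.4

E is at the origin; EV runs at -42.1° with length 14.7, so V = (10.9, -9.86). EV is perpendicular to VU, so VU runs at 47.9°; with |VU| = 17.1, U = (22.4, 2.83). ∠VUQ = 57.2° gives UQ at 171° from the x-axis; with |UQ| = 24.0, Q = (-1.31, 6.71). ∠UQH = 116.3° gives QH at -126° from the x-axis; with |QH| = 11.7, H = (-8.12, -2.80). QH ⟂ HL, so HL runs at -35.6°; with |HL| = 12.1, L = (1.71, -9.85). ∠HLA = 125.9° gives LA at 18.5° from the x-axis; with |LA| = 22.9, A = (23.4, -2.58). Then |QA| = |A − Q| = 26.4.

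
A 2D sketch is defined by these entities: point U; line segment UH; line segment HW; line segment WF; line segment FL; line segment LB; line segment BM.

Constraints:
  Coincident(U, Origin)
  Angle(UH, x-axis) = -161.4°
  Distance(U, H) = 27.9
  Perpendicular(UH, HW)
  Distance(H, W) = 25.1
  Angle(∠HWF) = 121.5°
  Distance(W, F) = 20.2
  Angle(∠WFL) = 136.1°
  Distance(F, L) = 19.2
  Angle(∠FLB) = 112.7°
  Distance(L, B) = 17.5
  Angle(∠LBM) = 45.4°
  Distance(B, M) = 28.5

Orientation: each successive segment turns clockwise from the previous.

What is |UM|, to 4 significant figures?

32.78

∠FLB = 112.7° gives LB at -61.10° from the x-axis; with |LB| = 17.5, B = (6.054, 17.14). ∠LBM = 45.4° gives BM at 164.3° from the x-axis; with |BM| = 28.5, M = (-21.38, 24.85). Then |UM| = |M − U| = 32.78.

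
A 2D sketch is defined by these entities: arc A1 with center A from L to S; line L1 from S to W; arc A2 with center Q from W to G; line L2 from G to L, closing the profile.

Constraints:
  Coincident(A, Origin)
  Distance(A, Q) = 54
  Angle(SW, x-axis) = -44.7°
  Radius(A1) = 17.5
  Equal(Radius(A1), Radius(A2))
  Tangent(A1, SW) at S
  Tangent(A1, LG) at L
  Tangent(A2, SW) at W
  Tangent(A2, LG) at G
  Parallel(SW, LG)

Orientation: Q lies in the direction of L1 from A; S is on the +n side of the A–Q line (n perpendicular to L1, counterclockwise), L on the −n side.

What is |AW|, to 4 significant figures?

56.76

The slot axis is L1's direction at -44.7°, so u = (cos -44.7°, sin -44.7°) = (0.7108, -0.7034) and n = (−sin -44.7°, cos -44.7°) = (0.7034, 0.7108). A is at the origin and Q lies 54.0 along u from A, so Q = 54.0·u = (38.38, -37.98). Tangency of A1 to both parallel lines with radius 17.5 puts S and L at A ± 17.5·n: S = (12.31, 12.44), L = (-12.31, -12.44). Equal radii place W and G the same way about Q: W = Q + 17.5·n = (50.69, -25.54), G = Q − 17.5·n = (26.07, -50.42). Then |AW| = |W − A| = 56.76.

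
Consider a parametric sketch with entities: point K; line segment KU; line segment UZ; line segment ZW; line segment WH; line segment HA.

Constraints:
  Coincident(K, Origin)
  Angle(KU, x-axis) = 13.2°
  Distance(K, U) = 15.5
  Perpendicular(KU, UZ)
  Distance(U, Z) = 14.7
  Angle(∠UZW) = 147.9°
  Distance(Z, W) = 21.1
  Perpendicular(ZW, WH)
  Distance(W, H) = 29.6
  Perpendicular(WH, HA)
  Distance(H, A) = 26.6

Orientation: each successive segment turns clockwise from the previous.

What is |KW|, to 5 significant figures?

32.855

K is at the origin; KU runs at 13.2° with length 15.5, so U = (15.090, 3.5394). KU ⟂ UZ, so UZ runs at -76.800°; with |UZ| = 14.7, Z = (18.447, -10.772). ∠UZW = 147.9° gives ZW at -108.90° from the x-axis; with |ZW| = 21.1, W = (11.613, -30.735). Then |KW| = |W − K| = 32.855.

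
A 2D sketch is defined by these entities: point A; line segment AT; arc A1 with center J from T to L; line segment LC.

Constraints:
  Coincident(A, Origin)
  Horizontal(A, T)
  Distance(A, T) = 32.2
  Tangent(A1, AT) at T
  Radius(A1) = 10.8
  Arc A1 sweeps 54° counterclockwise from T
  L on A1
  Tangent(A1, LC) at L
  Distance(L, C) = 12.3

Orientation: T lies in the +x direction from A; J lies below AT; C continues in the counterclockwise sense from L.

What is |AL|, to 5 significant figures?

23.881

A is at the origin; AT is horizontal with |AT| = 32.2 and T on the +x side, so T = (32.200, 0.0000). The tangent condition forces JT to be normal to AT, so J = T + (0, -10.8) = (32.200, -10.800). On A1, T sits at bearing 90° from J; a 54° counterclockwise sweep puts L at bearing 144°, so L = J + 10.8·(cos 144°, sin 144°) = (23.463, -4.4519). Then |AL| = |L − A| = 23.881.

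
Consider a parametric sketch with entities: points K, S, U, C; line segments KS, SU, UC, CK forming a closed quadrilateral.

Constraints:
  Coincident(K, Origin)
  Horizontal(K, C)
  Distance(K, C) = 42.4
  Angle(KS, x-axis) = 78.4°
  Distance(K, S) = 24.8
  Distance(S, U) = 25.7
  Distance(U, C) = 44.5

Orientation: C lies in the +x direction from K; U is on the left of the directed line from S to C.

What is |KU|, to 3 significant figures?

47.7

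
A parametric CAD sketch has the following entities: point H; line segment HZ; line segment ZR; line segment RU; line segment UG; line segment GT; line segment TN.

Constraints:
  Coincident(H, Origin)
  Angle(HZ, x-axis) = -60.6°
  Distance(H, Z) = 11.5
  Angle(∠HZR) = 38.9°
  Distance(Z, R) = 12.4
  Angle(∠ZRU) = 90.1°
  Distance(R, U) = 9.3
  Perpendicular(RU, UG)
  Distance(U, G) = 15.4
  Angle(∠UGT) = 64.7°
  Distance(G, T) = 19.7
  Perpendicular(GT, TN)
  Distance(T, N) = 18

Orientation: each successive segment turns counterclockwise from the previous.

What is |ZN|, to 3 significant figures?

21.7

H is at the origin; HZ runs at -60.6° with length 11.5, so Z = (5.65, -10.0). ∠HZR = 38.9° gives ZR at 80.5° from the x-axis; with |ZR| = 12.4, R = (7.69, 2.21). ∠ZRU = 90.1° gives RU at 170° from the x-axis; with |RU| = 9.3, U = (-1.48, 3.76). The perpendicularity gives UG at right angles to RU, so UG runs at -99.6°; with |UG| = 15.4, G = (-4.05, -11.4). ∠UGT = 64.7° gives GT at 15.7° from the x-axis; with |GT| = 19.7, T = (14.9, -6.09). The perpendicularity gives TN at right angles to GT, so TN runs at 106°; with |TN| = 18.0, N = (10.0, 11.2). Then |ZN| = |N − Z| = 21.7.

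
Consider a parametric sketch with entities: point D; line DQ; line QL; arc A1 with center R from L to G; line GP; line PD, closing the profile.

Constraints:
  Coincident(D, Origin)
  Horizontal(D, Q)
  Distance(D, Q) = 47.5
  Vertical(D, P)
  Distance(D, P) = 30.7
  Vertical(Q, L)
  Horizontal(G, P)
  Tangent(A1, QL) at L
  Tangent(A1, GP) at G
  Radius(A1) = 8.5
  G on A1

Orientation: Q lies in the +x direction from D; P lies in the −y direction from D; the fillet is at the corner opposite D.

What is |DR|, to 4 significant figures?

44.88

DP is vertical with |DP| = 30.7 and P on the −y side, so P = (0.000, -30.70). The virtual corner opposite D is at (47.50, -30.70). The tangent condition forces RL to be normal to QL and tangency of A1 to GP means the radius RG is perpendicular to GP, with radius 8.5, so the center R sits 8.5 in from both sides at R = (39.00, -22.20). Then |DR| = |R − D| = 44.88.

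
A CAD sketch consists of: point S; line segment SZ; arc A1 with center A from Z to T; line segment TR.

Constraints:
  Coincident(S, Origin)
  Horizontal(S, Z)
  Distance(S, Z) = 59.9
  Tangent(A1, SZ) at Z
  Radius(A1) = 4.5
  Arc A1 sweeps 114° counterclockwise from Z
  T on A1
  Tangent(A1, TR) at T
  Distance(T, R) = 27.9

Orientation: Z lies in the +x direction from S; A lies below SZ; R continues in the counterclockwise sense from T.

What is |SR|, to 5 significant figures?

74.295

On A1, Z sits at bearing 90° from A; a 114° counterclockwise sweep puts T at bearing 204°, so T = A + 4.5·(cos 204°, sin 204°) = (55.789, -6.3303). Since A1 is tangent to TR there, AT ⟂ TR, so TR runs along (−sin 204°, cos 204°); with |TR| = 27.9, R = (67.137, -31.818). Then |SR| = |R − S| = 74.295.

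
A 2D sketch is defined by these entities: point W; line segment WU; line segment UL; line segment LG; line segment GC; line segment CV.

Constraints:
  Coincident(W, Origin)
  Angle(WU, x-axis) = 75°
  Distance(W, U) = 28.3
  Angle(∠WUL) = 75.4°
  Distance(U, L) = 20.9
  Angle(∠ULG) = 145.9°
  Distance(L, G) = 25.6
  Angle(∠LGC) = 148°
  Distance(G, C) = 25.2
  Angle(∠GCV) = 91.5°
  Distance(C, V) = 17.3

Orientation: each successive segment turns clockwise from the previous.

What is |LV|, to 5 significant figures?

47.509

W is at the origin; WU runs at 75.0° with length 28.3, so U = (7.3246, 27.336). ∠WUL = 75.4° gives UL at -29.600° from the x-axis; with |UL| = 20.9, L = (25.497, 17.012). ∠ULG = 145.9° gives LG at -63.700° from the x-axis; with |LG| = 25.6, G = (36.840, -5.9377). ∠LGC = 148.0° gives GC at -95.700° from the x-axis; with |GC| = 25.2, C = (34.337, -31.013). ∠GCV = 91.5° gives CV at 175.80° from the x-axis; with |CV| = 17.3, V = (17.083, -29.746). Then |LV| = |V − L| = 47.509.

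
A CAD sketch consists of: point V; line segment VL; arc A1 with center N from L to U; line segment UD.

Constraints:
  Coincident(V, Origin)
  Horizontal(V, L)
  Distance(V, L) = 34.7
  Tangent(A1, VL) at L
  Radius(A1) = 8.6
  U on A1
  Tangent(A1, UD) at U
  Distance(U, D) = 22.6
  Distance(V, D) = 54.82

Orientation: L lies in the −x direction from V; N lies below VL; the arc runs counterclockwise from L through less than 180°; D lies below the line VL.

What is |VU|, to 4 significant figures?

43.91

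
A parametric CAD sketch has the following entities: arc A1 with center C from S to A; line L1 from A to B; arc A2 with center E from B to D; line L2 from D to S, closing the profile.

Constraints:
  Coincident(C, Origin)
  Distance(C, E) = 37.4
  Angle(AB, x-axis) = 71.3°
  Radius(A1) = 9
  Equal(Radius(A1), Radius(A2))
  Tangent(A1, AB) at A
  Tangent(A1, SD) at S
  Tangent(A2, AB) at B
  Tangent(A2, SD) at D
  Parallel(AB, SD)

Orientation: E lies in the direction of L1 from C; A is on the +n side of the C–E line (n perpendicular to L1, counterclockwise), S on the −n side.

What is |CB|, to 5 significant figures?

38.468

Tangency of A1 to both parallel lines with radius 9.0 puts A and S at C ± 9.0·n: A = (-8.5249, 2.8855), S = (8.5249, -2.8855). Equal radii place B and D the same way about E: B = E + 9.0·n = (3.4660, 38.311), D = E − 9.0·n = (20.516, 32.540). Then |CB| = |B − C| = 38.468.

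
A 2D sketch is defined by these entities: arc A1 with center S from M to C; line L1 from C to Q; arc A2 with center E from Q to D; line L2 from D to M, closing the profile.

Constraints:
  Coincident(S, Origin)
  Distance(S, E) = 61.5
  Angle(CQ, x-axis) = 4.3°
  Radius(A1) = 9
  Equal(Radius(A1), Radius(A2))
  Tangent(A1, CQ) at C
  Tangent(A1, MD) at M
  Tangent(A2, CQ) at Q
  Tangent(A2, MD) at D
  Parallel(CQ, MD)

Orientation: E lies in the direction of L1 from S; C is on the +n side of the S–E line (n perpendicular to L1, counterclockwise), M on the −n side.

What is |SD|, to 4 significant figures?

62.16

The slot axis is L1's direction at 4.3°, so u = (cos 4.3°, sin 4.3°) = (0.9972, 0.07498) and n = (−sin 4.3°, cos 4.3°) = (-0.07498, 0.9972). S is at the origin and E lies 61.5 along u from S, so E = 61.5·u = (61.33, 4.611). Tangency of A1 to both parallel lines with radius 9.0 puts C and M at S ± 9.0·n: C = (-0.6748, 8.975), M = (0.6748, -8.975). Equal radii place Q and D the same way about E: Q = E + 9.0·n = (60.65, 13.59), D = E − 9.0·n = (62.00, -4.363). Then |SD| = |D − S| = 62.16.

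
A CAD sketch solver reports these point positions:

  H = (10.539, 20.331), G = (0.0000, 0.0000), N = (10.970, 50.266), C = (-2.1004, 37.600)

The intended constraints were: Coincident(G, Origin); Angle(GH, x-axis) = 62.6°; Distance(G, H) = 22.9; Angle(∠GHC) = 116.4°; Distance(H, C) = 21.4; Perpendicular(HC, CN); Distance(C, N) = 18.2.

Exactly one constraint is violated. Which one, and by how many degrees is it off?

Perpendicular(HC, CN) — off by 7.90°.

G = (0.00, 0.00) ✓; GH at 62.60° ✓; |GH| = 22.90 ✓; ∠GHC = 116.4° ✓; |HC| = 21.40 ✓; ∠(HC, CN) = 82.10° ✗; |CN| = 18.20 ✓.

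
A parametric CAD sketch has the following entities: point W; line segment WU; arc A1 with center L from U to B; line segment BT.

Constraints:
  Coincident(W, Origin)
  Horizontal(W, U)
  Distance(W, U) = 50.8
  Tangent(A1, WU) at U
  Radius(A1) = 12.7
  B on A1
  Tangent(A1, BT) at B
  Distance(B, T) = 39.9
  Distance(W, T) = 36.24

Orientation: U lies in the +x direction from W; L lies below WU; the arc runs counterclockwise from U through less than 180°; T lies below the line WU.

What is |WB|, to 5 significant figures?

41.694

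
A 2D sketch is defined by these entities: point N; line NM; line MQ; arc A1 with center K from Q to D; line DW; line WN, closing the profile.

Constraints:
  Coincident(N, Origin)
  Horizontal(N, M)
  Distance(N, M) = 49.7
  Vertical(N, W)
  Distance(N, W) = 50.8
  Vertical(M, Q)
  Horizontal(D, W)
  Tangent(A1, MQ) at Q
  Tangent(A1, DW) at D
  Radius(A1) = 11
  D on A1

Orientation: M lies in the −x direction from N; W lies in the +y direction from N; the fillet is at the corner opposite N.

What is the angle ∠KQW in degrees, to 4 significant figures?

12.48°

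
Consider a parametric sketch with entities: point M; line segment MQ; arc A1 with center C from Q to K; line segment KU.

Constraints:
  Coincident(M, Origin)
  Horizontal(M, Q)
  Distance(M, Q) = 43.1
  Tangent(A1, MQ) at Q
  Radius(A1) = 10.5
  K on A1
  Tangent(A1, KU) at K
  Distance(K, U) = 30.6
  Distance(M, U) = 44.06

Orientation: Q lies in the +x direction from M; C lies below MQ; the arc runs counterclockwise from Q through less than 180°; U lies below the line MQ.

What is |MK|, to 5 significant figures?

33.880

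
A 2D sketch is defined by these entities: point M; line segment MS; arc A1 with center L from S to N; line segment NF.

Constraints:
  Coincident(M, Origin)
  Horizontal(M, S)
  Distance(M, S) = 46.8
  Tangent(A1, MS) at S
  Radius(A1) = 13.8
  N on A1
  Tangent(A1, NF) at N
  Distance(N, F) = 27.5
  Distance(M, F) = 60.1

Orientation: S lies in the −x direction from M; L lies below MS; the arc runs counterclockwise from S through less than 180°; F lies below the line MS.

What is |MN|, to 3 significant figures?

61.9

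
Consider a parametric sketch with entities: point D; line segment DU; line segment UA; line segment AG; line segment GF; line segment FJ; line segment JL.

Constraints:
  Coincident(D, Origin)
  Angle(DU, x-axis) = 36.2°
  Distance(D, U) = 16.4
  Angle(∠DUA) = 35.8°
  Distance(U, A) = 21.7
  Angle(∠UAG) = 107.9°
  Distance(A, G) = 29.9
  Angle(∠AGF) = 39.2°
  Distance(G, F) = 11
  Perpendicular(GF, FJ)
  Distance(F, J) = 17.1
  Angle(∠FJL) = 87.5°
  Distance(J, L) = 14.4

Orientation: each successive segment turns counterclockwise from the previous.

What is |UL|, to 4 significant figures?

45.74

GF is perpendicular to FJ, so FJ runs at 123.3°; with |FJ| = 17.1, J = (-17.65, 1.350). ∠FJL = 87.5° gives JL at -144.2° from the x-axis; with |JL| = 14.4, L = (-29.33, -7.074). Then |UL| = |L − U| = 45.74.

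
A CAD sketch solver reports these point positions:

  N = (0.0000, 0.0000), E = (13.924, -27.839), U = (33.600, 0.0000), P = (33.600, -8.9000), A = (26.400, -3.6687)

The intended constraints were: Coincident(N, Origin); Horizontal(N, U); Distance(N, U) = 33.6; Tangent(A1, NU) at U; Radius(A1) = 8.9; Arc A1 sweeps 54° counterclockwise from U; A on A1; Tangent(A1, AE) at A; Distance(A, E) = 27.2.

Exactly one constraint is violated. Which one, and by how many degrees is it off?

Tangent(A1, AE) at A — off by 8.70°.

N = (0.00, 0.00) ✓; N.y = 0.00, U.y = 0.00 ✓; |NU| = 33.60 ✓; ∠(PU, UN) = 90.00° ✓; |PU| = 8.900 ✓; bearing(P→A) − bearing(P→U) = 54.00° ✓; |PA| = 8.900 ✓; ∠(PA, AE) = 81.30° ✗; |AE| = 27.20 ✓.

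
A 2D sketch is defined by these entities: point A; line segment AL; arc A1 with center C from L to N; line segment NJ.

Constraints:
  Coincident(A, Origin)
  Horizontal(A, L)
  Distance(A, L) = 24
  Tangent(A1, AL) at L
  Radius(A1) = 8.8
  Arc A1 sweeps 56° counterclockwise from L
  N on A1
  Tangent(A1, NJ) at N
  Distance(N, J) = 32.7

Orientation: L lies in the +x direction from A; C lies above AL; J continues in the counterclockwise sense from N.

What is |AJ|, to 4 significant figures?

58.47

On A1, L sits at bearing -90° from C; a 56° counterclockwise sweep puts N at bearing -34°, so N = C + 8.8·(cos -34°, sin -34°) = (31.30, 3.879). Tangency of A1 to NJ means the radius CN is perpendicular to NJ, so NJ runs along (−sin -34°, cos -34°); with |NJ| = 32.7, J = (49.58, 30.99). Then |AJ| = |J − A| = 58.47.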